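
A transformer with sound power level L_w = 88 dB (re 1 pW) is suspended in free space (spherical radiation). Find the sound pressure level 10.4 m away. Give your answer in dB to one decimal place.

L_p = L_w − 10·log₁₀(4π·r²) with r = 10.4 m.
4π·r² = 1359 m², 10·log₁₀ of that is 31.333 dB.
L_p = 88 − 31.333 = 56.67 dB.

56.7 dB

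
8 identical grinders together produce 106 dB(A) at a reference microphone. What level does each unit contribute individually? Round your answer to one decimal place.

97.0 dB(A)

Dividing the total intensity by 8 lowers the level by 10·log₁₀ 8 = 9.031 dB: L₁ = 106 − 9.031.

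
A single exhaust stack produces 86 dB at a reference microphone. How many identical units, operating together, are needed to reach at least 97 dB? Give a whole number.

The shortfall is 97 − 86 = 11.0 dB, and N units add 10·log₁₀ N, so need 10·log₁₀ N ≥ 11.0.
N ≥ 10^(11.0/10) = 12.589, so N = 13.

13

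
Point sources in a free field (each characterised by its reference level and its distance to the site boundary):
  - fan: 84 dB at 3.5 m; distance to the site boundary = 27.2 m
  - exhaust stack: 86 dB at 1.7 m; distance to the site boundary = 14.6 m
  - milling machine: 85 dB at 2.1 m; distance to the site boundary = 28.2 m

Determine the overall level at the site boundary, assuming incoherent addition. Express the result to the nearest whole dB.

First find each source's level at the receiver (point-source: −20·log₁₀(r/r_ref)), then combine on an intensity basis.
fan: 84 − 20·log₁₀(27.2/3.5) = 84 − 17.81 = 66.19 dB.
exhaust stack: 86 − 20·log₁₀(14.6/1.7) = 86 − 18.68 = 67.32 dB.
milling machine: 85 − 20·log₁₀(28.2/2.1) = 85 − 22.56 = 62.44 dB.
Σ 10^(L/10) = 1.131e+07 → L_total = 10·log₁₀(1.131e+07) = 70.53 dB.

71 dB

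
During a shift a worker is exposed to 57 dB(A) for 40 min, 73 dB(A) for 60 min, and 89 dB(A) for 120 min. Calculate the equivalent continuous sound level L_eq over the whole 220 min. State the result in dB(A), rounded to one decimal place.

The energy average is taken in the linear domain: L_eq = 10·log₁₀[(Σ tᵢ·10^(Lᵢ/10))/T], T = 220 min.
Σ tᵢ·10^(Lᵢ/10) = 40·10^(57/10) + 60·10^(73/10) + 120·10^(89/10) = 9.654e+10.
L_eq = 10·log₁₀(9.654e+10/220) = 86.42 dB(A).

86.4 dB(A)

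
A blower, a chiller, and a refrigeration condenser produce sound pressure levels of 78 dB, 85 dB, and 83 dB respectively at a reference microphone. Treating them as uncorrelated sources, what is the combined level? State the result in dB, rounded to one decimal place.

For uncorrelated sources the intensities add, so convert each level to linear form, sum, and take 10·log₁₀ of the total.
Σ 10^(L/10) = 10^(78/10) + 10^(85/10) + 10^(83/10) = 5.788e+08.
L_total = 10·log₁₀(5.788e+08) = 87.63 dB.

87.6 dB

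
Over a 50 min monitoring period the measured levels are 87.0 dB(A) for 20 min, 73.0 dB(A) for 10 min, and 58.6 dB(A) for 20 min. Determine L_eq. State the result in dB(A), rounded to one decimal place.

83.1 dB(A)

The energy average is taken in the linear domain: L_eq = 10·log₁₀[(Σ tᵢ·10^(Lᵢ/10))/T], T = 50 min.
Σ tᵢ·10^(Lᵢ/10) = 20·10^(87.0/10) + 10·10^(73.0/10) + 20·10^(58.6/10) = 1.024e+10.
L_eq = 10·log₁₀(1.024e+10/50) = 83.11 dB(A).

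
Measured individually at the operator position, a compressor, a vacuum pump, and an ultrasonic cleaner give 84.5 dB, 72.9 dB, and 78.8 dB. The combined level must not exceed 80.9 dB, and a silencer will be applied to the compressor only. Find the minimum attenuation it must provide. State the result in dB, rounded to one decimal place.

10.1 dB

The untreated sources together contribute 10^(72.9/10) + 10^(78.8/10) = 9.536e+07, i.e. 79.79 dB.
The limit corresponds to 10^(80.9/10) = 1.230e+08; subtracting the fixed part leaves 2.767e+07 for the compressor, i.e. 74.42 dB.
So the compressor must be reduced from 84.5 to 74.42 dB: IL = 10.08 dB.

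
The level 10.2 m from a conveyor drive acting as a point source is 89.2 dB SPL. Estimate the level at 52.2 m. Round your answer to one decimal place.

75.0 dB SPL

Spherical spreading from a point source gives a 20·log₁₀(r₂/r₁) drop.
L₂ = 89.2 − 20·log₁₀(52.2/10.2) = 89.2 − 14.181 = 75.02 dB SPL.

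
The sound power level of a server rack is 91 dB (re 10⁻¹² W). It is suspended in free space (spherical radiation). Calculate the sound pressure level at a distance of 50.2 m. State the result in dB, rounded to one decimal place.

Free-field spherical radiation: L_p = L_w − 10·log₁₀(4π·r²), r = 50.2 m.
4π·r² = 3.167e+04 m², 10·log₁₀ of that is 45.006 dB.
L_p = 91 − 45.006 = 45.99 dB.

46.0 dB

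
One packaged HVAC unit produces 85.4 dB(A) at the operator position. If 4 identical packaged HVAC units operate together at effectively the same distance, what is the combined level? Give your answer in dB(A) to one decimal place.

91.4 dB(A)

L_total = L₁ + 10·log₁₀ N for N identical incoherent sources.
L_total = 85.4 + 10·log₁₀(4) = 85.4 + 6.021 = 91.42 dB(A).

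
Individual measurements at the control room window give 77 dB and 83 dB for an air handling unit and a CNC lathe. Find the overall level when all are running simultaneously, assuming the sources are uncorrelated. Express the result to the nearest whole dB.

84 dB

Incoherent sources combine by intensity addition: L_total = 10·log₁₀(Σ 10^(L_i/10)).
Σ 10^(L/10) = 10^(77/10) + 10^(83/10) = 2.496e+08.
L_total = 10·log₁₀(2.496e+08) = 83.97 dB.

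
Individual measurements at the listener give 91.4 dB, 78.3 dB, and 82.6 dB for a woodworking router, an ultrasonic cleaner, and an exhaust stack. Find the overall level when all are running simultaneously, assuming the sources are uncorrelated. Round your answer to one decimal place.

92.1 dB

Incoherent sources combine by intensity addition: L_total = 10·log₁₀(Σ 10^(L_i/10)).
Σ 10^(L/10) = 10^(91.4/10) + 10^(78.3/10) + 10^(82.6/10) = 1.630e+09.
L_total = 10·log₁₀(1.630e+09) = 92.12 dB.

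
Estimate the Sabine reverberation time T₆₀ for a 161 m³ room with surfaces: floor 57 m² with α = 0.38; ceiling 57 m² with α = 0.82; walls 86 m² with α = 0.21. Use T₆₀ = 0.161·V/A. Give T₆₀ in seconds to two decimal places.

0.30 s

A = Σ Sᵢαᵢ = 57·0.38 + 57·0.82 + 86·0.21 = 86.46 m².
T₆₀ = 0.161·V/A = 0.161·161/86.46 = 0.300 s.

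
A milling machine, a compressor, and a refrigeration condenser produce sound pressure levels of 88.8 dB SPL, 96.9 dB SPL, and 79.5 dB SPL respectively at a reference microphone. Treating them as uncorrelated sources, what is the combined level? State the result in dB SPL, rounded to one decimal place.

For uncorrelated sources the intensities add, so convert each level to linear form, sum, and take 10·log₁₀ of the total.
Σ 10^(L/10) = 10^(88.8/10) + 10^(96.9/10) + 10^(79.5/10) = 5.745e+09.
L_total = 10·log₁₀(5.745e+09) = 97.59 dB SPL.

97.6 dB SPL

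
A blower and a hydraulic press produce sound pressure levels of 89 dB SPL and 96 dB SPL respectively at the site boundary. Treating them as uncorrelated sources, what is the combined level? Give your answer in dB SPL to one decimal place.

96.8 dB SPL

Incoherent sources combine by intensity addition: L_total = 10·log₁₀(Σ 10^(L_i/10)).
Σ 10^(L/10) = 10^(89/10) + 10^(96/10) = 4.775e+09.
L_total = 10·log₁₀(4.775e+09) = 96.79 dB SPL.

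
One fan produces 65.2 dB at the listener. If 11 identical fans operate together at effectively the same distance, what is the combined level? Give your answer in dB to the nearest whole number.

With 11 equal, uncorrelated contributions the intensity is 11× that of one unit, giving a rise of 10·log₁₀ 11.
L_total = 65.2 + 10·log₁₀(11) = 65.2 + 10.414 = 75.61 dB.

76 dB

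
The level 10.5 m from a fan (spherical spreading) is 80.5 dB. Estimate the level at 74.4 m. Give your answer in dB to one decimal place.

For a point source, L₂ = L₁ − 20·log₁₀(r₂/r₁).
L₂ = 80.5 − 20·log₁₀(74.4/10.5) = 80.5 − 17.008 = 63.49 dB.

63.5 dB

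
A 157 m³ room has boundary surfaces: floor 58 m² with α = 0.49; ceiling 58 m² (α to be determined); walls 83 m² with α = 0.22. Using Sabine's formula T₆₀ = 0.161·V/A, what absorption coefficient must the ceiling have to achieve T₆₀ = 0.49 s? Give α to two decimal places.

0.08

From T₆₀ = 0.161·V/A, the target T₆₀ = 0.49 s needs A = 0.161·157/0.49 = 51.59 m².
Absorption from the other surfaces = 58·0.49 + 83·0.22 = 46.68 m², so the ceiling must supply 4.91 m² over 58 m².
α = 4.91/58 = 0.085.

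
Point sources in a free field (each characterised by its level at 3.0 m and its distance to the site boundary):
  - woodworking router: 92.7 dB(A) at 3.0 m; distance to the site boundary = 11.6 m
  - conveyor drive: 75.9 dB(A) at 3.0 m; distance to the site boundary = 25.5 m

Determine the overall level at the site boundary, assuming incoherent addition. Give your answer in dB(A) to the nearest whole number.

Propagate each source to the receiver with L = L_ref − 20·log₁₀(r/r_ref), then add intensities.
woodworking router: 92.7 − 20·log₁₀(11.6/3.0) = 92.7 − 11.75 = 80.95 dB(A).
conveyor drive: 75.9 − 20·log₁₀(25.5/3.0) = 75.9 − 18.59 = 57.31 dB(A).
Σ 10^(L/10) = 1.251e+08 → L_total = 10·log₁₀(1.251e+08) = 80.97 dB(A).

81 dB(A)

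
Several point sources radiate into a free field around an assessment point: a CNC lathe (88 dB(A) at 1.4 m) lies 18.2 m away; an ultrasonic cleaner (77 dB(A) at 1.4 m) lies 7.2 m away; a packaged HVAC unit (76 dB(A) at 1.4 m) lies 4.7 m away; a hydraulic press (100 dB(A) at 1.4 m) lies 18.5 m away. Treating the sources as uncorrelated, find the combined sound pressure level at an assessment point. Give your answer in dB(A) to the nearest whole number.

78 dB(A)

Propagate each source to the receiver with L = L_ref − 20·log₁₀(r/r_ref), then add intensities.
CNC lathe: 88 − 20·log₁₀(18.2/1.4) = 88 − 22.28 = 65.72 dB(A).
ultrasonic cleaner: 77 − 20·log₁₀(7.2/1.4) = 77 − 14.22 = 62.78 dB(A).
packaged HVAC unit: 76 − 20·log₁₀(4.7/1.4) = 76 − 10.52 = 65.48 dB(A).
hydraulic press: 100 − 20·log₁₀(18.5/1.4) = 100 − 22.42 = 77.58 dB(A).
Σ 10^(L/10) = 6.643e+07 → L_total = 10·log₁₀(6.643e+07) = 78.22 dB(A).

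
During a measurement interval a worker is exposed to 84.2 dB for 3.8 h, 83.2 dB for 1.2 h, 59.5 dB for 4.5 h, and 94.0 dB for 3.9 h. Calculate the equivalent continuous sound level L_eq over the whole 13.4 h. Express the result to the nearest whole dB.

89 dB

L_eq = 10·log₁₀[(1/T)·Σ tᵢ·10^(Lᵢ/10)] with T = 13.4 h.
Σ tᵢ·10^(Lᵢ/10) = 3.8·10^(84.2/10) + 1.2·10^(83.2/10) + 4.5·10^(59.5/10) + 3.9·10^(94.0/10) = 1.105e+10.
L_eq = 10·log₁₀(1.105e+10/13.4) = 89.16 dB.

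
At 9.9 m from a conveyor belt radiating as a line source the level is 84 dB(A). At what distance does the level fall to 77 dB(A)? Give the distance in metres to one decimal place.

49.6 m

For a line source L₁ − L₂ = 10·log₁₀(r₂/r₁), so r₂ = r₁·10^((L₁−L₂)/10).
r₂ = 9.9·10^((84−77)/10) = 9.9·10^(7.0/10) = 49.62 m.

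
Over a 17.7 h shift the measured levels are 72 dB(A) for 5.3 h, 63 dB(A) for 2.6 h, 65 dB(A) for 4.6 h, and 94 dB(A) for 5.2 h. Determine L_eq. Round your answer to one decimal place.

L_eq = 10·log₁₀[(1/T)·Σ tᵢ·10^(Lᵢ/10)] with T = 17.7 h.
Σ tᵢ·10^(Lᵢ/10) = 5.3·10^(72/10) + 2.6·10^(63/10) + 4.6·10^(65/10) + 5.2·10^(94/10) = 1.317e+10.
L_eq = 10·log₁₀(1.317e+10/17.7) = 88.71 dB(A).

88.7 dB(A)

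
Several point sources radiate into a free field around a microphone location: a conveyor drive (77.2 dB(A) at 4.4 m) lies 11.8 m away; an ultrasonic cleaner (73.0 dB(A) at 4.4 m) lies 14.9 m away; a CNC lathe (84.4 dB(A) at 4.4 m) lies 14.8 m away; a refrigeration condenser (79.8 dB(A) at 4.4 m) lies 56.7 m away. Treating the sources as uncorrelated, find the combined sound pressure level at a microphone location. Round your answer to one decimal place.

75.3 dB(A)

Apply inverse-square spreading to bring every level to the receiver, then sum 10^(L/10).
conveyor drive: 77.2 − 20·log₁₀(11.8/4.4) = 77.2 − 8.57 = 68.63 dB(A).
ultrasonic cleaner: 73.0 − 20·log₁₀(14.9/4.4) = 73.0 − 10.59 = 62.41 dB(A).
CNC lathe: 84.4 − 20·log₁₀(14.8/4.4) = 84.4 − 10.54 = 73.86 dB(A).
refrigeration condenser: 79.8 − 20·log₁₀(56.7/4.4) = 79.8 − 22.20 = 57.60 dB(A).
Σ 10^(L/10) = 3.396e+07 → L_total = 10·log₁₀(3.396e+07) = 75.31 dB(A).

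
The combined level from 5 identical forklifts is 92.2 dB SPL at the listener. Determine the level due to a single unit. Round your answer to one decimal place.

For N identical incoherent sources L_total = L₁ + 10·log₁₀ N, so L₁ = 92.2 − 10·log₁₀(5) = 92.2 − 6.990.

85.2 dB SPL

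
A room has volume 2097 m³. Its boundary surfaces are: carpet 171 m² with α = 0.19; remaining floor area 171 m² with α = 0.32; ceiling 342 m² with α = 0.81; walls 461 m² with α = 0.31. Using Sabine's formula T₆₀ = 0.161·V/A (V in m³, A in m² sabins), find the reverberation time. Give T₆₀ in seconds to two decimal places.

Total absorption A = 171·0.19 + 171·0.32 + 342·0.81 + 461·0.31 = 507.14 m² sabins.
T₆₀ = 0.161 × 2097 / 507.14 = 0.666 s.

0.67 s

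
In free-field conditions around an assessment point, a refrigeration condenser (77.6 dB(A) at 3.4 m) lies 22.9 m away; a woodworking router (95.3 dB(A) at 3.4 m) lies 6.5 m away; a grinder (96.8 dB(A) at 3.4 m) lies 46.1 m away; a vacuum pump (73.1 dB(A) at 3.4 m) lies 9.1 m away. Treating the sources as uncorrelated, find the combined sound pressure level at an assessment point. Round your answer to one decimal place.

89.8 dB(A)

Apply inverse-square spreading to bring every level to the receiver, then sum 10^(L/10).
refrigeration condenser: 77.6 − 20·log₁₀(22.9/3.4) = 77.6 − 16.57 = 61.03 dB(A).
woodworking router: 95.3 − 20·log₁₀(6.5/3.4) = 95.3 − 5.63 = 89.67 dB(A).
grinder: 96.8 − 20·log₁₀(46.1/3.4) = 96.8 − 22.64 = 74.16 dB(A).
vacuum pump: 73.1 − 20·log₁₀(9.1/3.4) = 73.1 − 8.55 = 64.55 dB(A).
Σ 10^(L/10) = 9.573e+08 → L_total = 10·log₁₀(9.573e+08) = 89.81 dB(A).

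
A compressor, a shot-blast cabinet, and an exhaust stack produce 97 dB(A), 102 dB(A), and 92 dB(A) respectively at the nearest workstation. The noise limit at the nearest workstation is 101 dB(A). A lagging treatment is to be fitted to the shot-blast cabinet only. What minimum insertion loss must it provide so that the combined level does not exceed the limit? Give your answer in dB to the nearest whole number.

4 dB

Fixed contribution from the other sources: Σ 10^(L/10) = 10^(97/10) + 10^(92/10) = 6.597e+09 (98.19 dB(A)).
To meet 101 dB(A) overall, the treated shot-blast cabinet may contribute at most 10^(101/10) − 6.597e+09 = 5.992e+09, i.e. 97.78 dB(A).
Required insertion loss = 102 − 97.78 = 4.22 dB.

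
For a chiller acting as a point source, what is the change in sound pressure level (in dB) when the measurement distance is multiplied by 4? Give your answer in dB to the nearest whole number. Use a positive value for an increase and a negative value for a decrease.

-12 dB

Point-source spreading: ΔL = −20·log₁₀(r₂/r₁).
ΔL = −20·log₁₀(4) = -12.04 dB.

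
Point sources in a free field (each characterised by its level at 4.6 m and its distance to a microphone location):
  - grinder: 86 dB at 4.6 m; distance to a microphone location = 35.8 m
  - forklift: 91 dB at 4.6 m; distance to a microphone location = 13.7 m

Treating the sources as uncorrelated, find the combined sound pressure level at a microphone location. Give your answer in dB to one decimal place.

81.7 dB

Apply inverse-square spreading to bring every level to the receiver, then sum 10^(L/10).
grinder: 86 − 20·log₁₀(35.8/4.6) = 86 − 17.82 = 68.18 dB.
forklift: 91 − 20·log₁₀(13.7/4.6) = 91 − 9.48 = 81.52 dB.
Σ 10^(L/10) = 1.485e+08 → L_total = 10·log₁₀(1.485e+08) = 81.72 dB.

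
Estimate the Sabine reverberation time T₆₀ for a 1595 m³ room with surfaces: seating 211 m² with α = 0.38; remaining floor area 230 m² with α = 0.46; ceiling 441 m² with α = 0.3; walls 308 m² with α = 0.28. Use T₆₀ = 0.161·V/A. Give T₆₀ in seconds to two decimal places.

Total absorption A = 211·0.38 + 230·0.46 + 441·0.3 + 308·0.28 = 404.52 m² sabins.
T₆₀ = 0.161 × 1595 / 404.52 = 0.635 s.

0.63 s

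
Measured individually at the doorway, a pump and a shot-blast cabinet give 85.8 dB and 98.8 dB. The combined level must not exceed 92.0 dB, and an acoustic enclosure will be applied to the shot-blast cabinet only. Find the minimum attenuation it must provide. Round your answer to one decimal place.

Everything except the shot-blast cabinet sums to 10^(85.8/10) = 3.802e+08 in linear terms, 85.80 dB.
To meet 92.0 dB overall, the treated shot-blast cabinet may contribute at most 10^(92.0/10) − 3.802e+08 = 1.205e+09, i.e. 90.81 dB.
Required insertion loss = 98.8 − 90.81 = 7.99 dB.

8.0 dB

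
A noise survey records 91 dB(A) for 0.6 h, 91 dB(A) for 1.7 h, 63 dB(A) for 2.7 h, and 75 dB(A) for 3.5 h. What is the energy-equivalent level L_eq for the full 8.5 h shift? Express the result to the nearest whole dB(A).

85 dB(A)

L_eq = 10·log₁₀[(1/T)·Σ tᵢ·10^(Lᵢ/10)] with T = 8.5 h.
Σ tᵢ·10^(Lᵢ/10) = 0.6·10^(91/10) + 1.7·10^(91/10) + 2.7·10^(63/10) + 3.5·10^(75/10) = 3.012e+09.
L_eq = 10·log₁₀(3.012e+09/8.5) = 85.49 dB(A).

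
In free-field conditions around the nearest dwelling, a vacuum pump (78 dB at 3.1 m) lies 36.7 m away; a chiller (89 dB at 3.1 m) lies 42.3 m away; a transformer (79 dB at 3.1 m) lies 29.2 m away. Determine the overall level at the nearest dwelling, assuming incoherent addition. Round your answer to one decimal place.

Apply inverse-square spreading to bring every level to the receiver, then sum 10^(L/10).
vacuum pump: 78 − 20·log₁₀(36.7/3.1) = 78 − 21.47 = 56.53 dB.
chiller: 89 − 20·log₁₀(42.3/3.1) = 89 − 22.70 = 66.30 dB.
transformer: 79 − 20·log₁₀(29.2/3.1) = 79 − 19.48 = 59.52 dB.
Σ 10^(L/10) = 5.612e+06 → L_total = 10·log₁₀(5.612e+06) = 67.49 dB.

67.5 dB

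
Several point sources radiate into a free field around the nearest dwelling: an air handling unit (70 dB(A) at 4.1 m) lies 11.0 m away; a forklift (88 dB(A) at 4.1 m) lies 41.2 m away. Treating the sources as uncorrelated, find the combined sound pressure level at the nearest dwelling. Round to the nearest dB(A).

Propagate each source to the receiver with L = L_ref − 20·log₁₀(r/r_ref), then add intensities.
air handling unit: 70 − 20·log₁₀(11.0/4.1) = 70 − 8.57 = 61.43 dB(A).
forklift: 88 − 20·log₁₀(41.2/4.1) = 88 − 20.04 = 67.96 dB(A).
Σ 10^(L/10) = 7.638e+06 → L_total = 10·log₁₀(7.638e+06) = 68.83 dB(A).

69 dB(A)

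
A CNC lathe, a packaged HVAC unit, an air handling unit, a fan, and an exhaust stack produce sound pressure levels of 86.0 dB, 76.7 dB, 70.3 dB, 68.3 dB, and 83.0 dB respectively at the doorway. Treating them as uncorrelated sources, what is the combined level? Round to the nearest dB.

Incoherent sources combine by intensity addition: L_total = 10·log₁₀(Σ 10^(L_i/10)).
Σ 10^(L/10) = 10^(86.0/10) + 10^(76.7/10) + 10^(70.3/10) + 10^(68.3/10) + 10^(83.0/10) = 6.619e+08.
L_total = 10·log₁₀(6.619e+08) = 88.21 dB.

88 dB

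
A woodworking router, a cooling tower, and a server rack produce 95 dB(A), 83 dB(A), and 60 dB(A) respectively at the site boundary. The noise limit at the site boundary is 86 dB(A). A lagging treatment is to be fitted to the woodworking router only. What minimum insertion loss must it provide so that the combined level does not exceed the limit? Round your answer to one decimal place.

The untreated sources together contribute 10^(83/10) + 10^(60/10) = 2.005e+08, i.e. 83.02 dB(A).
To meet 86 dB(A) overall, the treated woodworking router may contribute at most 10^(86/10) − 2.005e+08 = 1.976e+08, i.e. 82.96 dB(A).
Required insertion loss = 95 − 82.96 = 12.04 dB.

12.0 dB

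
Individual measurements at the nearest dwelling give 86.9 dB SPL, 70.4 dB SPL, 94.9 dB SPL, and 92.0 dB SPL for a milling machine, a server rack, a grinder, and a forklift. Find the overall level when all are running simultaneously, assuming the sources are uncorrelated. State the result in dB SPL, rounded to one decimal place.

97.1 dB SPL

For uncorrelated sources the intensities add, so convert each level to linear form, sum, and take 10·log₁₀ of the total.
Σ 10^(L/10) = 10^(86.9/10) + 10^(70.4/10) + 10^(94.9/10) + 10^(92.0/10) = 5.176e+09.
L_total = 10·log₁₀(5.176e+09) = 97.14 dB SPL.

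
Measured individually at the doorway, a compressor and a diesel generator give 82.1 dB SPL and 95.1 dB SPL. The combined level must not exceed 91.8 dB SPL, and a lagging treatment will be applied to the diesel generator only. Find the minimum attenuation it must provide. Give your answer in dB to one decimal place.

3.8 dB

Fixed contribution from the other source: Σ 10^(L/10) = 10^(82.1/10) = 1.622e+08 (82.10 dB SPL).
The limit corresponds to 10^(91.8/10) = 1.514e+09; subtracting the fixed part leaves 1.351e+09 for the diesel generator, i.e. 91.31 dB SPL.
Required insertion loss = 95.1 − 91.31 = 3.79 dB.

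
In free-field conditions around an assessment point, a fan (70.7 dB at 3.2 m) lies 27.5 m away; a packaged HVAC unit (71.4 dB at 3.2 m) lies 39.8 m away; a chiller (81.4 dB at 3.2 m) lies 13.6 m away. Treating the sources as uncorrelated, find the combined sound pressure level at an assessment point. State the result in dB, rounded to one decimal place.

First find each source's level at the receiver (point-source: −20·log₁₀(r/r_ref)), then combine on an intensity basis.
fan: 70.7 − 20·log₁₀(27.5/3.2) = 70.7 − 18.68 = 52.02 dB.
packaged HVAC unit: 71.4 − 20·log₁₀(39.8/3.2) = 71.4 − 21.89 = 49.51 dB.
chiller: 81.4 − 20·log₁₀(13.6/3.2) = 81.4 − 12.57 = 68.83 dB.
Σ 10^(L/10) = 7.891e+06 → L_total = 10·log₁₀(7.891e+06) = 68.97 dB.

69.0 dB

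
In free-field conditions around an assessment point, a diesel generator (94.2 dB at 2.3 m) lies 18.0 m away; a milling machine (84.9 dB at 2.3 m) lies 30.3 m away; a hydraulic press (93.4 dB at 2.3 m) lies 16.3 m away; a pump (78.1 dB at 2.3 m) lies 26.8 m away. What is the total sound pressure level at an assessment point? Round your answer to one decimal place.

First find each source's level at the receiver (point-source: −20·log₁₀(r/r_ref)), then combine on an intensity basis.
diesel generator: 94.2 − 20·log₁₀(18.0/2.3) = 94.2 − 17.87 = 76.33 dB.
milling machine: 84.9 − 20·log₁₀(30.3/2.3) = 84.9 − 22.39 = 62.51 dB.
hydraulic press: 93.4 − 20·log₁₀(16.3/2.3) = 93.4 − 17.01 = 76.39 dB.
pump: 78.1 − 20·log₁₀(26.8/2.3) = 78.1 − 21.33 = 56.77 dB.
Σ 10^(L/10) = 8.876e+07 → L_total = 10·log₁₀(8.876e+07) = 79.48 dB.

79.5 dB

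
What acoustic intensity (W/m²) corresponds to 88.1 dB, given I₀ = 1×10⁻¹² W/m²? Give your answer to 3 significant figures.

0.000646 W/m²

I/I₀ = 10^(88.1/10) = 6.457e+08, so I = 6.457e+08 × 10⁻¹² W/m².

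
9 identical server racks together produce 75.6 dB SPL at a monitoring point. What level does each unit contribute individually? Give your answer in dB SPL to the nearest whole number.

66 dB SPL

Dividing the total intensity by 9 lowers the level by 10·log₁₀ 9 = 9.542 dB: L₁ = 75.6 − 9.542.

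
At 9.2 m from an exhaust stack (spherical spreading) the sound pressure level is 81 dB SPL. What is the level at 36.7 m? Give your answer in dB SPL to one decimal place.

For a point source, L₂ = L₁ − 20·log₁₀(r₂/r₁).
L₂ = 81 − 20·log₁₀(36.7/9.2) = 81 − 12.018 = 68.98 dB SPL.

69.0 dB SPL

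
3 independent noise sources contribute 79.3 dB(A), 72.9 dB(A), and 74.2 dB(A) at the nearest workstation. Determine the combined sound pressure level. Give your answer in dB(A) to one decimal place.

81.2 dB(A)

For uncorrelated sources the intensities add, so convert each level to linear form, sum, and take 10·log₁₀ of the total.
Σ 10^(L/10) = 10^(79.3/10) + 10^(72.9/10) + 10^(74.2/10) = 1.309e+08.
L_total = 10·log₁₀(1.309e+08) = 81.17 dB(A).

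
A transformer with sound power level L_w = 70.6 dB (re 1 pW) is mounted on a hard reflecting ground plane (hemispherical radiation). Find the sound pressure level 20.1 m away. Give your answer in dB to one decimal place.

The power spreads over a hemisphere of area 2π·r², so L_p = L_w − 10·log₁₀(2π·r²).
2π·r² = 2538 m², 10·log₁₀ of that is 34.046 dB.
L_p = 70.6 − 34.046 = 36.55 dB.

36.6 dB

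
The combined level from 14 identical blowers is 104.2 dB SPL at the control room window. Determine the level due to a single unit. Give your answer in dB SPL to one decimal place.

92.7 dB SPL

Dividing the total intensity by 14 lowers the level by 10·log₁₀ 14 = 11.461 dB: L₁ = 104.2 − 11.461.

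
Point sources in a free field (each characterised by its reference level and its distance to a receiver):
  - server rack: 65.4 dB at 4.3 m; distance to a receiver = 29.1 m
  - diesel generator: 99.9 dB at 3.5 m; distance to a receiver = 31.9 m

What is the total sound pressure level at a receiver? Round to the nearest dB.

81 dB

First find each source's level at the receiver (point-source: −20·log₁₀(r/r_ref)), then combine on an intensity basis.
server rack: 65.4 − 20·log₁₀(29.1/4.3) = 65.4 − 16.61 = 48.79 dB.
diesel generator: 99.9 − 20·log₁₀(31.9/3.5) = 99.9 − 19.19 = 80.71 dB.
Σ 10^(L/10) = 1.177e+08 → L_total = 10·log₁₀(1.177e+08) = 80.71 dB.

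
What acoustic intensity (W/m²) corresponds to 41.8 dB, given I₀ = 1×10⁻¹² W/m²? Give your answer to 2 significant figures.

1.5e-08 W/m²

I = I₀·10^(L/10) = 10⁻¹² × 10^(41.8/10) = 10^(-7.820).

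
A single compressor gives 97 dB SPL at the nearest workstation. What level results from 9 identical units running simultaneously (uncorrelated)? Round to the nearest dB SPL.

L_total = L₁ + 10·log₁₀ N for N identical incoherent sources.
L_total = 97 + 10·log₁₀(9) = 97 + 9.542 = 106.54 dB SPL.

107 dB SPL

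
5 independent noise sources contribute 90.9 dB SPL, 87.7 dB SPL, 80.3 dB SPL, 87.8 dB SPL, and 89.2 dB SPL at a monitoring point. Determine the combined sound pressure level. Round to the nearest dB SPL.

Incoherent sources combine by intensity addition: L_total = 10·log₁₀(Σ 10^(L_i/10)).
Σ 10^(L/10) = 10^(90.9/10) + 10^(87.7/10) + 10^(80.3/10) + 10^(87.8/10) + 10^(89.2/10) = 3.361e+09.
L_total = 10·log₁₀(3.361e+09) = 95.26 dB SPL.

95 dB SPL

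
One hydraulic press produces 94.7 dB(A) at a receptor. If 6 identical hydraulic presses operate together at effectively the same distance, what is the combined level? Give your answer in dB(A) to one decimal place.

N identical incoherent sources raise the level by 10·log₁₀ N.
L_total = 94.7 + 10·log₁₀(6) = 94.7 + 7.782 = 102.48 dB(A).

102.5 dB(A)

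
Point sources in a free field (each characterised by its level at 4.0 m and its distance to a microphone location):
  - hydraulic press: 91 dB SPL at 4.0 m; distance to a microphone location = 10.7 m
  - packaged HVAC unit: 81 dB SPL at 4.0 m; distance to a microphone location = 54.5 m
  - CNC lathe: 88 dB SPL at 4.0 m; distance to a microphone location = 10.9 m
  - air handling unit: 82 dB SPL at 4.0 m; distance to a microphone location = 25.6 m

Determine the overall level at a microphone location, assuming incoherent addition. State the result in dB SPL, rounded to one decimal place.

84.2 dB SPL

First find each source's level at the receiver (point-source: −20·log₁₀(r/r_ref)), then combine on an intensity basis.
hydraulic press: 91 − 20·log₁₀(10.7/4.0) = 91 − 8.55 = 82.45 dB SPL.
packaged HVAC unit: 81 − 20·log₁₀(54.5/4.0) = 81 − 22.69 = 58.31 dB SPL.
CNC lathe: 88 − 20·log₁₀(10.9/4.0) = 88 − 8.71 = 79.29 dB SPL.
air handling unit: 82 − 20·log₁₀(25.6/4.0) = 82 − 16.12 = 65.88 dB SPL.
Σ 10^(L/10) = 2.655e+08 → L_total = 10·log₁₀(2.655e+08) = 84.24 dB SPL.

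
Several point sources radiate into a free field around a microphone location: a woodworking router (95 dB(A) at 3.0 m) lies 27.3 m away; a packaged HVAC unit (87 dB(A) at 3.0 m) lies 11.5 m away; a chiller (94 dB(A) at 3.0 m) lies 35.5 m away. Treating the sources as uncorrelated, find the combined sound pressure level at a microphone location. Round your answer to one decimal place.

Apply inverse-square spreading to bring every level to the receiver, then sum 10^(L/10).
woodworking router: 95 − 20·log₁₀(27.3/3.0) = 95 − 19.18 = 75.82 dB(A).
packaged HVAC unit: 87 − 20·log₁₀(11.5/3.0) = 87 − 11.67 = 75.33 dB(A).
chiller: 94 − 20·log₁₀(35.5/3.0) = 94 − 21.46 = 72.54 dB(A).
Σ 10^(L/10) = 9.023e+07 → L_total = 10·log₁₀(9.023e+07) = 79.55 dB(A).

79.6 dB(A)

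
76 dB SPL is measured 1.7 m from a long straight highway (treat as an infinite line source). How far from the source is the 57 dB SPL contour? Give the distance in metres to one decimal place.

135.0 m

The 19.0 dB drop corresponds to a distance ratio of 10^(19.0/10) for a line source.
r₂ = 1.7·10^((76−57)/10) = 1.7·10^(19.0/10) = 135.04 m.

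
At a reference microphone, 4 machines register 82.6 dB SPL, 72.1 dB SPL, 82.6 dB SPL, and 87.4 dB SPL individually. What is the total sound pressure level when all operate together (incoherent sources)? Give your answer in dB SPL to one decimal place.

89.7 dB SPL

For uncorrelated sources the intensities add, so convert each level to linear form, sum, and take 10·log₁₀ of the total.
Σ 10^(L/10) = 10^(82.6/10) + 10^(72.1/10) + 10^(82.6/10) + 10^(87.4/10) = 9.297e+08.
L_total = 10·log₁₀(9.297e+08) = 89.68 dB SPL.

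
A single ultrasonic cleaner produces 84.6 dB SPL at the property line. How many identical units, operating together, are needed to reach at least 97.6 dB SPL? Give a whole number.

The shortfall is 97.6 − 84.6 = 13.0 dB, and N units add 10·log₁₀ N, so need 10·log₁₀ N ≥ 13.0.
N ≥ 10^(13.0/10) = 19.953, so N = 20.

20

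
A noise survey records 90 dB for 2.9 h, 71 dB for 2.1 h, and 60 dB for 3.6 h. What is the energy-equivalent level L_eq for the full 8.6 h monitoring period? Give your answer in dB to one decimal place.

L_eq = 10·log₁₀[(1/T)·Σ tᵢ·10^(Lᵢ/10)] with T = 8.6 h.
Σ tᵢ·10^(Lᵢ/10) = 2.9·10^(90/10) + 2.1·10^(71/10) + 3.6·10^(60/10) = 2.930e+09.
L_eq = 10·log₁₀(2.930e+09/8.6) = 85.32 dB.

85.3 dB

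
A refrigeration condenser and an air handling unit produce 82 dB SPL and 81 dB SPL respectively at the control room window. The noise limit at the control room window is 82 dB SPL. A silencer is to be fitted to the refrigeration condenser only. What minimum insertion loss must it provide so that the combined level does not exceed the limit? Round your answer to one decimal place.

The untreated sources together contribute 10^(81/10) = 1.259e+08, i.e. 81.00 dB SPL.
The limit corresponds to 10^(82/10) = 1.585e+08; subtracting the fixed part leaves 3.260e+07 for the refrigeration condenser, i.e. 75.13 dB SPL.
Required insertion loss = 82 − 75.13 = 6.87 dB.

6.9 dB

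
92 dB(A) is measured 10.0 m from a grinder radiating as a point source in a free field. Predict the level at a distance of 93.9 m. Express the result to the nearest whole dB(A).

Spherical spreading from a point source gives a 20·log₁₀(r₂/r₁) drop.
L₂ = 92 − 20·log₁₀(93.9/10.0) = 92 − 19.453 = 72.55 dB(A).

73 dB(A)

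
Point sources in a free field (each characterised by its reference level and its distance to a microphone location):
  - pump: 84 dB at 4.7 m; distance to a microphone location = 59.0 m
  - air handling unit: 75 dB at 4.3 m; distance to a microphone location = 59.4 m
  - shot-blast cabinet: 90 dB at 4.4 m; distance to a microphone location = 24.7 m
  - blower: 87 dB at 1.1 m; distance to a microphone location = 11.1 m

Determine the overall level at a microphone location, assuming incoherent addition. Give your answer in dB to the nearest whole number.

76 dB

Propagate each source to the receiver with L = L_ref − 20·log₁₀(r/r_ref), then add intensities.
pump: 84 − 20·log₁₀(59.0/4.7) = 84 − 21.98 = 62.02 dB.
air handling unit: 75 − 20·log₁₀(59.4/4.3) = 75 − 22.81 = 52.19 dB.
shot-blast cabinet: 90 − 20·log₁₀(24.7/4.4) = 90 − 14.98 = 75.02 dB.
blower: 87 − 20·log₁₀(11.1/1.1) = 87 − 20.08 = 66.92 dB.
Σ 10^(L/10) = 3.841e+07 → L_total = 10·log₁₀(3.841e+07) = 75.84 dB.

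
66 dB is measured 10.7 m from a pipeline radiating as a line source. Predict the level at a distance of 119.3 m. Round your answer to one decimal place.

Line-source attenuation: ΔL = 10·log₁₀(r₂/r₁) = 10·log₁₀(119.3/10.7) = 10.473 dB.
L₂ = 66 − 10·log₁₀(119.3/10.7) = 66 − 10.473 = 55.53 dB.

55.5 dB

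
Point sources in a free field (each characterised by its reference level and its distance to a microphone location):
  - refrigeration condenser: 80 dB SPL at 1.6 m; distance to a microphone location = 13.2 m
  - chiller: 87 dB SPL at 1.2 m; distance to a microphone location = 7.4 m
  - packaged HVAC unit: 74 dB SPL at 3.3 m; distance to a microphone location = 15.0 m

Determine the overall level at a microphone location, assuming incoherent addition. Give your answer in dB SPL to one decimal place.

72.0 dB SPL

Apply inverse-square spreading to bring every level to the receiver, then sum 10^(L/10).
refrigeration condenser: 80 − 20·log₁₀(13.2/1.6) = 80 − 18.33 = 61.67 dB SPL.
chiller: 87 − 20·log₁₀(7.4/1.2) = 87 − 15.80 = 71.20 dB SPL.
packaged HVAC unit: 74 − 20·log₁₀(15.0/3.3) = 74 − 13.15 = 60.85 dB SPL.
Σ 10^(L/10) = 1.586e+07 → L_total = 10·log₁₀(1.586e+07) = 72.00 dB SPL.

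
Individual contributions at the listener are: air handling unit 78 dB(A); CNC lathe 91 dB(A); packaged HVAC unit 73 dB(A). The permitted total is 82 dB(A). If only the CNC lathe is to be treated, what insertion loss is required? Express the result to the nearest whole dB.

12 dB

Fixed contribution from the other sources: Σ 10^(L/10) = 10^(78/10) + 10^(73/10) = 8.305e+07 (79.19 dB(A)).
The limit corresponds to 10^(82/10) = 1.585e+08; subtracting the fixed part leaves 7.544e+07 for the CNC lathe, i.e. 78.78 dB(A).
Required insertion loss = 91 − 78.78 = 12.22 dB.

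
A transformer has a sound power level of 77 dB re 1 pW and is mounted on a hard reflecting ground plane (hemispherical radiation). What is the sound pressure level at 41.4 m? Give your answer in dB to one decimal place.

L_p = L_w − 10·log₁₀(2π·r²) with r = 41.4 m.
2π·r² = 1.077e+04 m², 10·log₁₀ of that is 40.322 dB.
L_p = 77 − 40.322 = 36.68 dB.

36.7 dB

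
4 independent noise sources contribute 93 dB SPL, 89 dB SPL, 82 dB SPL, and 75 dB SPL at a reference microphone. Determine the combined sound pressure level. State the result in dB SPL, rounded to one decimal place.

Incoherent sources combine by intensity addition: L_total = 10·log₁₀(Σ 10^(L_i/10)).
Σ 10^(L/10) = 10^(93/10) + 10^(89/10) + 10^(82/10) + 10^(75/10) = 2.980e+09.
L_total = 10·log₁₀(2.980e+09) = 94.74 dB SPL.

94.7 dB SPL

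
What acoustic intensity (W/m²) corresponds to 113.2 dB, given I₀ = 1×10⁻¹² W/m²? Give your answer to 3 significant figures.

0.209 W/m²

I = I₀·10^(L/10) = 10⁻¹² × 10^(113.2/10) = 10^(-0.680).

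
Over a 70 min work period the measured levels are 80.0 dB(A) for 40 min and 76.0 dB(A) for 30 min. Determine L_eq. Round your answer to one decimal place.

78.7 dB(A)

The energy average is taken in the linear domain: L_eq = 10·log₁₀[(Σ tᵢ·10^(Lᵢ/10))/T], T = 70 min.
Σ tᵢ·10^(Lᵢ/10) = 40·10^(80.0/10) + 30·10^(76.0/10) = 5.194e+09.
L_eq = 10·log₁₀(5.194e+09/70) = 78.70 dB(A).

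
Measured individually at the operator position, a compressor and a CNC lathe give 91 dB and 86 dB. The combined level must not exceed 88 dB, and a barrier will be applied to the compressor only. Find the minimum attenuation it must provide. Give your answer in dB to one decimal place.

7.3 dB

The untreated sources together contribute 10^(86/10) = 3.981e+08, i.e. 86.00 dB.
The limit corresponds to 10^(88/10) = 6.310e+08; subtracting the fixed part leaves 2.329e+08 for the compressor, i.e. 83.67 dB.
So the compressor must be reduced from 91 to 83.67 dB: IL = 7.33 dB.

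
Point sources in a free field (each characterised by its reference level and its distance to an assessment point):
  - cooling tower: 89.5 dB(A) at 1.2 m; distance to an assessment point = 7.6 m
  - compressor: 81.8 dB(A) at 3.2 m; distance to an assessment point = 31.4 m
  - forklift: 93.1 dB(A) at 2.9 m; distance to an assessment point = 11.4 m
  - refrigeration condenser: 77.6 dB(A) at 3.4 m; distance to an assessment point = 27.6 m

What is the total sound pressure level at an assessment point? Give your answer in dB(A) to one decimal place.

82.0 dB(A)

First find each source's level at the receiver (point-source: −20·log₁₀(r/r_ref)), then combine on an intensity basis.
cooling tower: 89.5 − 20·log₁₀(7.6/1.2) = 89.5 − 16.03 = 73.47 dB(A).
compressor: 81.8 − 20·log₁₀(31.4/3.2) = 81.8 − 19.84 = 61.96 dB(A).
forklift: 93.1 − 20·log₁₀(11.4/2.9) = 93.1 − 11.89 = 81.21 dB(A).
refrigeration condenser: 77.6 − 20·log₁₀(27.6/3.4) = 77.6 − 18.19 = 59.41 dB(A).
Σ 10^(L/10) = 1.568e+08 → L_total = 10·log₁₀(1.568e+08) = 81.95 dB(A).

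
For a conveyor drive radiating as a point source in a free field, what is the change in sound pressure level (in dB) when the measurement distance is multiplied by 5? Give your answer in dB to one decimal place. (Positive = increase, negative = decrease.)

-14.0 dB

A point source loses 6 dB per doubling of distance; generally ΔL = −20·log₁₀(r₂/r₁).
ΔL = −20·log₁₀(5) = -13.98 dB.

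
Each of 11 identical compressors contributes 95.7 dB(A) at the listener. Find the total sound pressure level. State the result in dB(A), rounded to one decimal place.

106.1 dB(A)

N identical incoherent sources raise the level by 10·log₁₀ N.
L_total = 95.7 + 10·log₁₀(11) = 95.7 + 10.414 = 106.11 dB(A).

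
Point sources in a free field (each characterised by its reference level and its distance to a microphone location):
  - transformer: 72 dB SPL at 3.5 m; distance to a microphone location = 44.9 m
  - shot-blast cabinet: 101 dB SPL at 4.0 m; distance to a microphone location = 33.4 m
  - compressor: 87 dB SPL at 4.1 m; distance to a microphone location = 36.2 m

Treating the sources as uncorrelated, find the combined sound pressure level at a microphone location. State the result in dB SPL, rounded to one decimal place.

82.7 dB SPL

Propagate each source to the receiver with L = L_ref − 20·log₁₀(r/r_ref), then add intensities.
transformer: 72 − 20·log₁₀(44.9/3.5) = 72 − 22.16 = 49.84 dB SPL.
shot-blast cabinet: 101 − 20·log₁₀(33.4/4.0) = 101 − 18.43 = 82.57 dB SPL.
compressor: 87 − 20·log₁₀(36.2/4.1) = 87 − 18.92 = 68.08 dB SPL.
Σ 10^(L/10) = 1.871e+08 → L_total = 10·log₁₀(1.871e+08) = 82.72 dB SPL.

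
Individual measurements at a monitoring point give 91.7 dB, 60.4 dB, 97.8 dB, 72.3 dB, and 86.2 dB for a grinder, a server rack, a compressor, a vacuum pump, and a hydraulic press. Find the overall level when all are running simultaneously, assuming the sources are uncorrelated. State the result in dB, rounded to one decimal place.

For uncorrelated sources the intensities add, so convert each level to linear form, sum, and take 10·log₁₀ of the total.
Σ 10^(L/10) = 10^(91.7/10) + 10^(60.4/10) + 10^(97.8/10) + 10^(72.3/10) + 10^(86.2/10) = 7.940e+09.
L_total = 10·log₁₀(7.940e+09) = 99.00 dB.

99.0 dB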